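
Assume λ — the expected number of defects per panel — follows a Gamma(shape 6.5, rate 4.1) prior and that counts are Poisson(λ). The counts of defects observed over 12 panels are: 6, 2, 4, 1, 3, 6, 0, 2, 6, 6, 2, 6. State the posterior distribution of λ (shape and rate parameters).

Total count ∑xᵢ = 44 over n = 12 panels.
Gamma is conjugate to the Poisson likelihood: posterior is Gamma(shape = 6.5+44 = 50.5, rate = 4.1+12 = 16.1).

Posterior: Gamma(shape=50.5, rate=16.1)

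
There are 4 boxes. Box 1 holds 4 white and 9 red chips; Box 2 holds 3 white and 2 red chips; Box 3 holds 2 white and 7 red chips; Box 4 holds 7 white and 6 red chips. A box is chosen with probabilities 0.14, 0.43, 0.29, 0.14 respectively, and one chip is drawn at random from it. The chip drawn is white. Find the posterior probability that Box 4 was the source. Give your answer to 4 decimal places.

Tabulate prior·likelihood by source: [1] prior 0.14, lik 0.3077, product 0.04308; [2] prior 0.43, lik 0.6, product 0.2580; [3] prior 0.29, lik 0.2222, product 0.06444; [4] prior 0.14, lik 0.5385, product 0.07538.
Normalizing constant = 0.44091; the posterior for Box 4 is its product over the sum, 0.07538/0.44091 = 0.1710.

Posterior probability ≈ 0.1710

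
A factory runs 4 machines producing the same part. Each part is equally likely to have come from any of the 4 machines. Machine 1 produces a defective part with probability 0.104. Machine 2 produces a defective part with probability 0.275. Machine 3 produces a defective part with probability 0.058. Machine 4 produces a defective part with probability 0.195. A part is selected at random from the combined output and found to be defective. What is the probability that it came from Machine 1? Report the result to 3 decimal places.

P(defective|M1) = 0.104; P(defective|M2) = 0.275; P(defective|M3) = 0.058; P(defective|M4) = 0.195.
Prior × likelihood for each source: 0.25·0.104=0.02600, 0.25·0.275=0.06875, 0.25·0.058=0.01450, 0.25·0.195=0.04875. Summing gives P(defective) = 0.15800.
P(Machine 1 | defective) = 0.02600 / 0.15800 = 0.165.

Posterior probability ≈ 0.165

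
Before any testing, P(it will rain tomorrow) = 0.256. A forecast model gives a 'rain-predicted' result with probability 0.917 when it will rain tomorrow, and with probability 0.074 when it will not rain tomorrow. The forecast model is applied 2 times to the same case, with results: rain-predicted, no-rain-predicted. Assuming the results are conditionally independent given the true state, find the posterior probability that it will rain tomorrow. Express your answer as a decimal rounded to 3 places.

Posterior P(H) ≈ 0.277

Let H be the event that it will rain tomorrow; start with P(H) = 0.256. P('rain-predicted'|H) = 0.917, P('rain-predicted'|¬H) = 0.074.
Update on result 1 ('rain-predicted'): P(H) ← 0.917·0.2560 / (0.917·0.2560 + 0.074·0.7440) = 0.23475/0.28981 = 0.8100.
Update on result 2 ('no-rain-predicted'): P(H) ← 0.083·0.8100 / (0.083·0.8100 + 0.926·0.1900) = 0.067232/0.24315 = 0.2765.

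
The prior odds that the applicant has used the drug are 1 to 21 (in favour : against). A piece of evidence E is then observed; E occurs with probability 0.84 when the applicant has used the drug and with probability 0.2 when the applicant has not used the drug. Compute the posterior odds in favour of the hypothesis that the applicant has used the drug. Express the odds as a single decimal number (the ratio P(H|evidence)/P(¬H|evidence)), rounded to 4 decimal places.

Prior odds = 1/21 = 0.047619. In log-odds, ln(0.047619) = -3.0445.
Add log likelihood ratio: ln(4.2000) = 1.4351.
Posterior log-odds = -1.6094, so posterior odds = exp(-1.6094) = 0.20000.

Posterior odds ≈ 0.2000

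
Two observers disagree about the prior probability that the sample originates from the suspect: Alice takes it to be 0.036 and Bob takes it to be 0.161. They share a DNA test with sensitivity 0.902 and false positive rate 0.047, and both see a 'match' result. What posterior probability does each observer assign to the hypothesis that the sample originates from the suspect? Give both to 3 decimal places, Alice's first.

Alice: 0.417; Bob: 0.786

P('+'|H) = 0.902, P('+'|¬H) = 0.047.
Alice: numerator 0.902·0.036 = 0.032472; evidence = 0.032472+0.047·0.964 = 0.077780; posterior = 0.417.
Bob: numerator 0.902·0.161 = 0.14522; evidence = 0.14522+0.047·0.839 = 0.18466; posterior = 0.786.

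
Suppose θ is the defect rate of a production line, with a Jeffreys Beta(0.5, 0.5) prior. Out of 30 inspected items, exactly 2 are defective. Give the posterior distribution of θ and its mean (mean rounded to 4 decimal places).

Posterior: Beta(2.5, 28.5); mean ≈ 0.0806

Observing 2 successes and 28 failures updates Beta(0.5, 0.5) by adding the success and failure counts to the two shape parameters: α = 0.5+2 = 2.5, β = 0.5+28 = 28.5.
Posterior mean = α/(α+β) = 2.5/31 = 0.0806.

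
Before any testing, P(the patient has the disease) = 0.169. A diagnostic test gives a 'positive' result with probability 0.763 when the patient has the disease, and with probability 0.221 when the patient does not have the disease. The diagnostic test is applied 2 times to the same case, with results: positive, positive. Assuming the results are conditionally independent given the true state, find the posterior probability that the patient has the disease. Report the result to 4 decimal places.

Posterior P(H) ≈ 0.7080

Let H be the event that the patient has the disease; start with P(H) = 0.169. P('positive'|H) = 0.763, P('positive'|¬H) = 0.221.
Update on result 1 ('positive'): P(H) ← 0.763·0.1690 / (0.763·0.1690 + 0.221·0.8310) = 0.12895/0.31260 = 0.4125.
Update on result 2 ('positive'): P(H) ← 0.763·0.4125 / (0.763·0.4125 + 0.221·0.5875) = 0.31474/0.44458 = 0.7080.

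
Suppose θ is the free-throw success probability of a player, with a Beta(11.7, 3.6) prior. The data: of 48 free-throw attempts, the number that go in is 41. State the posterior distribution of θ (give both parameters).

Posterior: Beta(52.7, 10.6)

Observing 41 successes and 7 failures updates Beta(11.7, 3.6) by adding the success and failure counts to the two shape parameters: α = 11.7+41 = 52.7, β = 3.6+7 = 10.6.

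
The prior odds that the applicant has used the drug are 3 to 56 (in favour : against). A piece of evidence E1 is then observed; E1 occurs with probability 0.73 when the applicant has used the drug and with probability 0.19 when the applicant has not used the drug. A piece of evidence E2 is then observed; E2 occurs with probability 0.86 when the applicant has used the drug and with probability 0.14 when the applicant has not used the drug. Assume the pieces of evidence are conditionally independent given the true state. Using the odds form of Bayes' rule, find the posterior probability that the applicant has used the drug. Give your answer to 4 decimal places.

Posterior probability ≈ 0.5584

Prior odds = 3/56 = 0.053571.
Likelihood ratio for E1 = 0.73/0.19 = 3.8421.
Likelihood ratio for E2 = 0.86/0.14 = 6.1429.
Posterior odds = prior odds × LR₁ × LR₂ = 1.2644.
Posterior probability = odds/(1+odds) = 1.2644/2.2644 = 0.5584.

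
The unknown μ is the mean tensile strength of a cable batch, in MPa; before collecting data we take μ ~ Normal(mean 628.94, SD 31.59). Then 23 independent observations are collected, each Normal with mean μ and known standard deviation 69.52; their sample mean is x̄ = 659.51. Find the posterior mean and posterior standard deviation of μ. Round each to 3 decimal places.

Posterior mean ≈ 654.193; posterior SD ≈ 13.175

With known σ, the Normal prior is conjugate. Weight on the data is w = (n/σ²)/(n/σ² + 1/τ₀²) = 0.00475892/(0.00475892+0.00100208) = 0.82606.
Posterior mean = w·x̄ + (1−w)·μ₀ = 0.82606·659.51 + 0.17394·628.94 = 654.193. Posterior variance = 1/(0.00475892+0.00100208) = 173.581, so SD = 13.175.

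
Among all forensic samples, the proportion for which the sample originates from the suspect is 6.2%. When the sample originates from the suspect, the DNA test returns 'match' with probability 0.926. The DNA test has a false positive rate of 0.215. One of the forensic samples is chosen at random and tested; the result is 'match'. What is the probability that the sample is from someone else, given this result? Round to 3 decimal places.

Let H be the event that the sample originates from the suspect. P(H) = 0.062, so P(¬H) = 0.938. With E the 'match' result, P(E|H) = 0.926 and P(E|¬H) = 0.215.
P(E) = 0.926·0.062 + 0.215·0.938 = 0.057412 + 0.20167 = 0.25908.
By Bayes' theorem, P(H|E) = 0.057412 / 0.25908 = 0.222. Hence P(¬H|E) = 1 − 0.222 = 0.778.

P(¬H | E) ≈ 0.778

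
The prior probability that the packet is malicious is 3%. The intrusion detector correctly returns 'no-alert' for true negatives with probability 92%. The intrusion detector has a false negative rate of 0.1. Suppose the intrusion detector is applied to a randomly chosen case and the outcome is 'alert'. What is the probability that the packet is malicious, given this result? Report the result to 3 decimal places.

Let H be the event that the packet is malicious. P(H) = 0.03, so P(¬H) = 0.97. With E the 'alert' result, P(E|H) = 0.9 and P(E|¬H) = 0.08.
P(E) = 0.9·0.03 + 0.08·0.97 = 0.027000 + 0.077600 = 0.10460.
By Bayes' theorem, P(H|E) = 0.027000 / 0.10460 = 0.258.

P(H | E) ≈ 0.258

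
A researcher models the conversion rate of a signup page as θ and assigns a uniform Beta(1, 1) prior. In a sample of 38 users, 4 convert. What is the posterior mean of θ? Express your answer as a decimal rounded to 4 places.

Posterior mean ≈ 0.1250

Observing 4 successes and 34 failures updates Beta(1, 1) by adding the success and failure counts to the two shape parameters: α = 1+4 = 5, β = 1+34 = 35.
E[θ | data] = 5/(5+35) = 0.1250.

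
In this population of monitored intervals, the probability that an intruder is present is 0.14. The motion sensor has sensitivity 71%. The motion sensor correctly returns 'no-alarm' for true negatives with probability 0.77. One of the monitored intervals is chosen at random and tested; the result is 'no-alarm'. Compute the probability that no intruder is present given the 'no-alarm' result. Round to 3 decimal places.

P(¬H | E) ≈ 0.942

Write H for 'an intruder is present'. Prior odds H:¬H = 0.14/0.86 = 0.16279. For the 'no-alarm' outcome, the likelihood ratio is 0.29/0.77 = 0.37662.
Posterior odds = 0.16279 × 0.37662 = 0.061311, so P(H|E) = 0.061311/(1+0.061311) = 0.058. Then P(¬H|E) = 1 − 0.058 = 0.942.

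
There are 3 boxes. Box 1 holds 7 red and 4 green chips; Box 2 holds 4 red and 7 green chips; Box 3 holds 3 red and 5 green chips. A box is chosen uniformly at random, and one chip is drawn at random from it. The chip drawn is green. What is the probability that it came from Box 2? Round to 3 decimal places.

P(green|Box 1) = 0.3636; P(green|Box 2) = 0.6364; P(green|Box 3) = 0.625.
Prior × likelihood for each source: 0.333333·0.3636=0.1212, 0.333333·0.6364=0.2121, 0.333333·0.625=0.2083. Summing gives P(green) = 0.54167.
P(Box 2 | green) = 0.2121 / 0.54167 = 0.392.

Posterior probability ≈ 0.392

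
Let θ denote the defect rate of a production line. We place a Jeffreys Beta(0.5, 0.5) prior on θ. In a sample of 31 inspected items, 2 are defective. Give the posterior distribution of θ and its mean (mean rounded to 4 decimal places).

Posterior: Beta(2.5, 29.5); mean ≈ 0.0781

The binomial likelihood is conjugate to the Beta prior: with 2 successes and 29 failures, the posterior is Beta(0.5+2, 0.5+29) = Beta(2.5, 29.5).
E[θ | data] = 2.5/(2.5+29.5) = 0.0781.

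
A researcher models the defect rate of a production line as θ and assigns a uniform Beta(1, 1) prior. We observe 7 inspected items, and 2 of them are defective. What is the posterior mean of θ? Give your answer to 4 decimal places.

Observing 2 successes and 5 failures updates Beta(1, 1) by adding the success and failure counts to the two shape parameters: α = 1+2 = 3, β = 1+5 = 6.
E[θ | data] = 3/(3+6) = 0.3333.

Posterior mean ≈ 0.3333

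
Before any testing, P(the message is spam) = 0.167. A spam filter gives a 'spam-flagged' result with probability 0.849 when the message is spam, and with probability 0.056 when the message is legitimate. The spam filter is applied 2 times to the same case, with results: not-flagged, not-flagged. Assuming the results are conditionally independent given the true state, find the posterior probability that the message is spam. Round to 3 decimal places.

Posterior P(H) ≈ 0.005

Let H be the event that the message is spam; start with P(H) = 0.167. P('spam-flagged'|H) = 0.849, P('spam-flagged'|¬H) = 0.056.
Update on result 1 ('not-flagged'): P(H) ← 0.151·0.1670 / (0.151·0.1670 + 0.944·0.8330) = 0.025217/0.81157 = 0.0311.
Update on result 2 ('not-flagged'): P(H) ← 0.151·0.0311 / (0.151·0.0311 + 0.944·0.9689) = 0.0046919/0.91936 = 0.0051.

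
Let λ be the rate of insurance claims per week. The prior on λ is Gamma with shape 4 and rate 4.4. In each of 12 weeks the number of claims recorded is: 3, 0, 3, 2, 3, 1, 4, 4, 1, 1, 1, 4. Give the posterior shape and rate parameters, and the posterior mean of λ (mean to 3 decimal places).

Posterior: Gamma(shape=31, rate=16.4); mean ≈ 1.890

Total count ∑xᵢ = 27 over n = 12 weeks.
Gamma is conjugate to the Poisson likelihood: posterior is Gamma(shape = 4+27 = 31, rate = 4.4+12 = 16.4).
E[λ | data] = 31/16.4 = 1.890.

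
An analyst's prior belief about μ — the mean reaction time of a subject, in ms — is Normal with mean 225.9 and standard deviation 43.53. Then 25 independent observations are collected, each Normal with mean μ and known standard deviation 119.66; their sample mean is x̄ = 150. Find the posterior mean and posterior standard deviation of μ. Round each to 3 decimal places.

Posterior mean ≈ 167.617; posterior SD ≈ 20.972

With known σ, the Normal prior is conjugate. Weight on the data is w = (n/σ²)/(n/σ² + 1/τ₀²) = 0.00174599/(0.00174599+0.00052774) = 0.76790.
Posterior mean = w·x̄ + (1−w)·μ₀ = 0.76790·150 + 0.23210·225.9 = 167.617. Posterior variance = 1/(0.00174599+0.00052774) = 439.805, so SD = 20.972.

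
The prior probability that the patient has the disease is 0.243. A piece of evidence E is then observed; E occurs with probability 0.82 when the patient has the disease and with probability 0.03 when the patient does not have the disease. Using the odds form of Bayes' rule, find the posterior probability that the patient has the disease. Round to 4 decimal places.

Posterior probability ≈ 0.8977

Prior odds = 0.243/(1−0.243) = 0.32100. In log-odds, ln(0.32100) = -1.1363.
Add log likelihood ratio: ln(27.333) = 3.3081.
Posterior log-odds = 2.1718, so posterior odds = exp(2.1718) = 8.7741. Converting, P(H|E) = 8.7741/9.7741 = 0.8977.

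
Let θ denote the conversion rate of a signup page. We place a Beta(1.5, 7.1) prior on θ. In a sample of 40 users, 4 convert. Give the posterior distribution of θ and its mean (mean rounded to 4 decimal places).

The binomial likelihood is conjugate to the Beta prior: with 4 successes and 36 failures, the posterior is Beta(1.5+4, 7.1+36) = Beta(5.5, 43.1).
E[θ | data] = 5.5/(5.5+43.1) = 0.1132.

Posterior: Beta(5.5, 43.1); mean ≈ 0.1132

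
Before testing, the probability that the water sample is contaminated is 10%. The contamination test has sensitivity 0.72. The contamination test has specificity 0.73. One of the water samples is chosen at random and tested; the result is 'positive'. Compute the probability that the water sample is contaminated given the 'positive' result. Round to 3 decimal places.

P(H | E) ≈ 0.229

Let H be the event that the water sample is contaminated. P(H) = 0.1, so P(¬H) = 0.9. With E the 'positive' result, P(E|H) = 0.72 and P(E|¬H) = 0.27.
P(E) = 0.72·0.1 + 0.27·0.9 = 0.072000 + 0.24300 = 0.31500.
By Bayes' theorem, P(H|E) = 0.072000 / 0.31500 = 0.229.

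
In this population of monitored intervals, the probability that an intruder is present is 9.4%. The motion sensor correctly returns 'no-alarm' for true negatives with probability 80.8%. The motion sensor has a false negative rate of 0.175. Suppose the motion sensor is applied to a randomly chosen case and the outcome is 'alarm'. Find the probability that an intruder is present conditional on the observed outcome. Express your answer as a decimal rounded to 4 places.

Write H for 'an intruder is present'. Prior odds H:¬H = 0.094/0.906 = 0.10375. For the 'alarm' outcome, the likelihood ratio is 0.825/0.192 = 4.2969.
Posterior odds = 0.10375 × 4.2969 = 0.44581, so P(H|E) = 0.44581/(1+0.44581) = 0.3083.

P(H | E) ≈ 0.3083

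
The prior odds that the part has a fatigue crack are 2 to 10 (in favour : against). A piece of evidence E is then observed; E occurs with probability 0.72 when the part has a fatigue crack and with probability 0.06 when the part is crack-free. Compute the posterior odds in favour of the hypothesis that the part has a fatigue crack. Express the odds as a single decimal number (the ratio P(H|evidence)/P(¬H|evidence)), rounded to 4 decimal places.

Posterior odds ≈ 2.4000

Prior odds = 2/10 = 0.20000.
Likelihood ratio for E = 0.72/0.06 = 12.000.
Posterior odds = prior odds × LR = 2.4000.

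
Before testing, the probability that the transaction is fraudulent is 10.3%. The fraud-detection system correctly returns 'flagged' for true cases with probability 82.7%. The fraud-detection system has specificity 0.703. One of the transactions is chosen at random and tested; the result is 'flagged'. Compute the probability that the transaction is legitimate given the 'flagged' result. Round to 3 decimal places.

P(¬H | E) ≈ 0.758

Write H for 'the transaction is fraudulent'. Prior odds H:¬H = 0.103/0.897 = 0.11483. For the 'flagged' outcome, the likelihood ratio is 0.827/0.297 = 2.7845.
Posterior odds = 0.11483 × 2.7845 = 0.31974, so P(H|E) = 0.31974/(1+0.31974) = 0.242. Then P(¬H|E) = 1 − 0.242 = 0.758.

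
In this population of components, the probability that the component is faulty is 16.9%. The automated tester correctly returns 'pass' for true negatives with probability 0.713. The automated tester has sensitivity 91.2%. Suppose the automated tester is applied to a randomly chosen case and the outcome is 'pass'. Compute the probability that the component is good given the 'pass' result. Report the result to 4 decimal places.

P(¬H | E) ≈ 0.9755

Write H for 'the component is faulty'. Prior odds H:¬H = 0.169/0.831 = 0.20337. For the 'pass' outcome, the likelihood ratio is 0.088/0.713 = 0.12342.
Posterior odds = 0.20337 × 0.12342 = 0.025100, so P(H|E) = 0.025100/(1+0.025100) = 0.0245. Then P(¬H|E) = 1 − 0.0245 = 0.9755.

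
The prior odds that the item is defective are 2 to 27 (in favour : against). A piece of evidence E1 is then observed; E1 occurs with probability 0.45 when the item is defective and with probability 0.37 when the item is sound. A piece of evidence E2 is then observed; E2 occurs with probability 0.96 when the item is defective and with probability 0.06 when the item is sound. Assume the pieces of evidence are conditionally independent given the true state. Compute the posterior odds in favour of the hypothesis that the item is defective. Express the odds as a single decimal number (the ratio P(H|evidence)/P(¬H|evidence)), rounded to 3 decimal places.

Posterior odds ≈ 1.441

Prior odds = 2/27 = 0.074074.
Likelihood ratio for E1 = 0.45/0.37 = 1.2162.
Likelihood ratio for E2 = 0.96/0.06 = 16.000.
Posterior odds = prior odds × LR₁ × LR₂ = 1.4414.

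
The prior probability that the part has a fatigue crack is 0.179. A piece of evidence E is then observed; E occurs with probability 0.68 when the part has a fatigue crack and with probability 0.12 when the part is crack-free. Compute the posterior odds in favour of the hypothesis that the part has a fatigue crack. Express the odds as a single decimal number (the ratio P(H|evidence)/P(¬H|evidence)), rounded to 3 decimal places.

Posterior odds ≈ 1.235

Prior odds = 0.179/(1−0.179) = 0.21803.
Likelihood ratio for E = 0.68/0.12 = 5.6667.
Posterior odds = prior odds × LR = 1.2355.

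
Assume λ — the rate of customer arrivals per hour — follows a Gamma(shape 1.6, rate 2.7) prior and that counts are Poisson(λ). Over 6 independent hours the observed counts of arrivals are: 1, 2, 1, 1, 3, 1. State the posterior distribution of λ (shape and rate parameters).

Total count ∑xᵢ = 9 over n = 6 hours.
Gamma is conjugate to the Poisson likelihood: posterior is Gamma(shape = 1.6+9 = 10.6, rate = 2.7+6 = 8.7).

Posterior: Gamma(shape=10.6, rate=8.7)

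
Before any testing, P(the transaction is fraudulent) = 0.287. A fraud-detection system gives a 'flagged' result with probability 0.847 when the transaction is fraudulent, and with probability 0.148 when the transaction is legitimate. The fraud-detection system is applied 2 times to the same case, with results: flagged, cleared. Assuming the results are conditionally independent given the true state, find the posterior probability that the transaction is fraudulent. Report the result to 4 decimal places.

Posterior P(H) ≈ 0.2926

With H the event that the transaction is fraudulent, the joint likelihood of the observed sequence is P(data|H) = 0.847·0.153 = 0.12959 and P(data|¬H) = 0.148·0.852 = 0.12610.
Bayes: P(H|data) = 0.287·0.12959 / (0.287·0.12959 + 0.713·0.12610) = 0.037193/0.12710 = 0.2926.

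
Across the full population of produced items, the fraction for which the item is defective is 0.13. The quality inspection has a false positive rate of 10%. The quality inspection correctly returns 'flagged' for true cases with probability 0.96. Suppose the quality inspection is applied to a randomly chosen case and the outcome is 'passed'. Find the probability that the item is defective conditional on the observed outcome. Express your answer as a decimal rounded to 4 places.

P(H | E) ≈ 0.0066

Write H for 'the item is defective'. Prior odds H:¬H = 0.13/0.87 = 0.14943. For the 'passed' outcome, the likelihood ratio is 0.04/0.9 = 0.044444.
Posterior odds = 0.14943 × 0.044444 = 0.0066411, so P(H|E) = 0.0066411/(1+0.0066411) = 0.0066.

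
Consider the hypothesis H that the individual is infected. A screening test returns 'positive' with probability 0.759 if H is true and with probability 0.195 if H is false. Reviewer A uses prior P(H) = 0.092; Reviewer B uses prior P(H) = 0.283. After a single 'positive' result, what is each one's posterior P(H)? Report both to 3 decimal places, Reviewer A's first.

The likelihood ratio for a 'positive' result is 0.759/0.195 = 3.8923.
Reviewer A: prior odds 0.092/0.908 = 0.10132; posterior odds 0.39437; posterior probability 0.283.
Reviewer B: prior odds 0.283/0.717 = 0.39470; posterior odds 1.5363; posterior probability 0.606.

Reviewer A: 0.283; Reviewer B: 0.606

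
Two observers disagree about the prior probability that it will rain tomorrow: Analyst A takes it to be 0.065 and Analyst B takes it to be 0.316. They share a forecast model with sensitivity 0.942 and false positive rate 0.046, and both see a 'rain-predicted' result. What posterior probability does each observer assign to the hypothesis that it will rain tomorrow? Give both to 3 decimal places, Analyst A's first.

P('+'|H) = 0.942, P('+'|¬H) = 0.046.
Analyst A: numerator 0.942·0.065 = 0.061230; evidence = 0.061230+0.046·0.935 = 0.10424; posterior = 0.587.
Analyst B: numerator 0.942·0.316 = 0.29767; evidence = 0.29767+0.046·0.684 = 0.32914; posterior = 0.904.

Analyst A: 0.587; Analyst B: 0.904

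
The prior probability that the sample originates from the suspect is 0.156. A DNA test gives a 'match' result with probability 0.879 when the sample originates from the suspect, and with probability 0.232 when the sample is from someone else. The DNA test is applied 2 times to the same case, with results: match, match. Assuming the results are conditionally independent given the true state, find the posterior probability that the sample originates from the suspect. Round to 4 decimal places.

With H the event that the sample originates from the suspect, the joint likelihood of the observed sequence is P(data|H) = 0.879·0.879 = 0.77264 and P(data|¬H) = 0.232·0.232 = 0.053824.
Bayes: P(H|data) = 0.156·0.77264 / (0.156·0.77264 + 0.844·0.053824) = 0.12053/0.16596 = 0.7263.

Posterior P(H) ≈ 0.7263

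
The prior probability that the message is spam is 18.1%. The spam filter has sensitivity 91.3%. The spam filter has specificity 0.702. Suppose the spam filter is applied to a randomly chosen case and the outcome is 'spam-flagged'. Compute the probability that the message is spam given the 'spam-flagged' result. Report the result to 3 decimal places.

Let H be the event that the message is spam. P(H) = 0.181, so P(¬H) = 0.819. With E the 'spam-flagged' result, P(E|H) = 0.913 and P(E|¬H) = 0.298.
P(E) = 0.913·0.181 + 0.298·0.819 = 0.16525 + 0.24406 = 0.40931.
By Bayes' theorem, P(H|E) = 0.16525 / 0.40931 = 0.404.

P(H | E) ≈ 0.404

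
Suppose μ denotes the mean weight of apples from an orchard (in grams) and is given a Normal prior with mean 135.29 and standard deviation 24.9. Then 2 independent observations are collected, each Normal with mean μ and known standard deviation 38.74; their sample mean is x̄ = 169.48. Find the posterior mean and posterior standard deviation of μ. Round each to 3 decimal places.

With known σ, the Normal prior is conjugate. Weight on the data is w = (n/σ²)/(n/σ² + 1/τ₀²) = 0.00133263/(0.00133263+0.00161288) = 0.45243.
Posterior mean = w·x̄ + (1−w)·μ₀ = 0.45243·169.48 + 0.54757·135.29 = 150.759. Posterior variance = 1/(0.00133263+0.00161288) = 339.500, so SD = 18.426.

Posterior mean ≈ 150.759; posterior SD ≈ 18.426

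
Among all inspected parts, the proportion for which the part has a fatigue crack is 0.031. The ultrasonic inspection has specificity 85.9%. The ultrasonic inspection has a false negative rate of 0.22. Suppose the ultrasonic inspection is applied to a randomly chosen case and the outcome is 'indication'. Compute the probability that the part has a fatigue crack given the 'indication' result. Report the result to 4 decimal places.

P(H | E) ≈ 0.1504

Write H for 'the part has a fatigue crack'. Prior odds H:¬H = 0.031/0.969 = 0.031992. For the 'indication' outcome, the likelihood ratio is 0.78/0.141 = 5.5319.
Posterior odds = 0.031992 × 5.5319 = 0.17698, so P(H|E) = 0.17698/(1+0.17698) = 0.1504.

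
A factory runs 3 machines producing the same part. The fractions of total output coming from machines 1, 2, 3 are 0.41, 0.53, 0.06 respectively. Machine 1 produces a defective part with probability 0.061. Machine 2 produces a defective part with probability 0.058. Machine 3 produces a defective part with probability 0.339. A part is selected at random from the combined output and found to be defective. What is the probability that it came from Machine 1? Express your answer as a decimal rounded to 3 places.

Posterior probability ≈ 0.329

P(defective|M1) = 0.061; P(defective|M2) = 0.058; P(defective|M3) = 0.339.
Prior × likelihood for each source: 0.41·0.061=0.02501, 0.53·0.058=0.03074, 0.06·0.339=0.02034. Summing gives P(defective) = 0.076090.
P(Machine 1 | defective) = 0.02501 / 0.076090 = 0.329.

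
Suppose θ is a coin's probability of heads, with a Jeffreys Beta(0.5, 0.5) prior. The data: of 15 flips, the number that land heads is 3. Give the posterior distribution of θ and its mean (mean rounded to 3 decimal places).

The binomial likelihood is conjugate to the Beta prior: with 3 successes and 12 failures, the posterior is Beta(0.5+3, 0.5+12) = Beta(3.5, 12.5).
E[θ | data] = 3.5/(3.5+12.5) = 0.219.

Posterior: Beta(3.5, 12.5); mean ≈ 0.219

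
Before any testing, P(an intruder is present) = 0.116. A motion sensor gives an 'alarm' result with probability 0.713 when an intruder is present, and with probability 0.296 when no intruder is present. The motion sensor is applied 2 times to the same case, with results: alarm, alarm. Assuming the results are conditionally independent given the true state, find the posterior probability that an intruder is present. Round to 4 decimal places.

With H the event that an intruder is present, the joint likelihood of the observed sequence is P(data|H) = 0.713·0.713 = 0.50837 and P(data|¬H) = 0.296·0.296 = 0.087616.
Bayes: P(H|data) = 0.116·0.50837 / (0.116·0.50837 + 0.884·0.087616) = 0.058971/0.13642 = 0.4323.

Posterior P(H) ≈ 0.4323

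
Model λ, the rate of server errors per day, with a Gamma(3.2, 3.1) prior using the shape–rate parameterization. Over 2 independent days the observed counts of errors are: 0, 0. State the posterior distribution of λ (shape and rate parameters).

Posterior: Gamma(shape=3.2, rate=5.1)

Total count ∑xᵢ = 0 over n = 2 days.
Gamma is conjugate to the Poisson likelihood: posterior is Gamma(shape = 3.2+0 = 3.2, rate = 3.1+2 = 5.1).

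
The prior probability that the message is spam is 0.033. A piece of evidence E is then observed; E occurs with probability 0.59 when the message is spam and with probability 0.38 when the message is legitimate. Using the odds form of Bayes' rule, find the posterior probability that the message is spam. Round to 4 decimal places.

Prior odds = 0.033/(1−0.033) = 0.034126.
Likelihood ratio for E = 0.59/0.38 = 1.5526.
Posterior odds = prior odds × LR = 0.052985.
Posterior probability = odds/(1+odds) = 0.052985/1.0530 = 0.0503.

Posterior probability ≈ 0.0503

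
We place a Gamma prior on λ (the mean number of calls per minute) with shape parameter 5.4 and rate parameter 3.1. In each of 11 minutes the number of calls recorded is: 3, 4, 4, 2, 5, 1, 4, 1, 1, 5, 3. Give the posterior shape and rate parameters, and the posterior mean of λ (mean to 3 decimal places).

Total count ∑xᵢ = 33 over n = 11 minutes.
Gamma is conjugate to the Poisson likelihood: posterior is Gamma(shape = 5.4+33 = 38.4, rate = 3.1+11 = 14.1).
E[λ | data] = 38.4/14.1 = 2.723.

Posterior: Gamma(shape=38.4, rate=14.1); mean ≈ 2.723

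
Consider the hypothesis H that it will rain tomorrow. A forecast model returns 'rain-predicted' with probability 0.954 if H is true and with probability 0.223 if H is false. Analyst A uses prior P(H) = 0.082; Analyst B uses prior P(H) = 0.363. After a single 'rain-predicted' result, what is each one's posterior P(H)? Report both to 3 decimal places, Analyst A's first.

The likelihood ratio for a 'rain-predicted' result is 0.954/0.223 = 4.2780.
Analyst A: prior odds 0.082/0.918 = 0.089325; posterior odds 0.38213; posterior probability 0.276.
Analyst B: prior odds 0.363/0.637 = 0.56986; posterior odds 2.4379; posterior probability 0.709.

Analyst A: 0.276; Analyst B: 0.709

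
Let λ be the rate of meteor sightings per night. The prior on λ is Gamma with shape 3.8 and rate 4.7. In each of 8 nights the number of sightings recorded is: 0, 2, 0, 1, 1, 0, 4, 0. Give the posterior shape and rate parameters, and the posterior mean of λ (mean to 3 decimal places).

Posterior: Gamma(shape=11.8, rate=12.7); mean ≈ 0.929

Total count ∑xᵢ = 8 over n = 8 nights.
Gamma is conjugate to the Poisson likelihood: posterior is Gamma(shape = 3.8+8 = 11.8, rate = 4.7+8 = 12.7).
E[λ | data] = 11.8/12.7 = 0.929.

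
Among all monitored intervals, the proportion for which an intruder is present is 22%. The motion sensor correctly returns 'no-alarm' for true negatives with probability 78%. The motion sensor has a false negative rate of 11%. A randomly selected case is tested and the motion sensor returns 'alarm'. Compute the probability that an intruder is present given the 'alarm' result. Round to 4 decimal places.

P(H | E) ≈ 0.5329

Write H for 'an intruder is present'. Prior odds H:¬H = 0.22/0.78 = 0.28205. For the 'alarm' outcome, the likelihood ratio is 0.89/0.22 = 4.0455.
Posterior odds = 0.28205 × 4.0455 = 1.1410, so P(H|E) = 1.1410/(1+1.1410) = 0.5329.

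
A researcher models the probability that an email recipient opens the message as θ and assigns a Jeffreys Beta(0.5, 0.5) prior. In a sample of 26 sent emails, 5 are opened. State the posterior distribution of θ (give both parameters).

Posterior: Beta(5.5, 21.5)

Observing 5 successes and 21 failures updates Beta(0.5, 0.5) by adding the success and failure counts to the two shape parameters: α = 0.5+5 = 5.5, β = 0.5+21 = 21.5.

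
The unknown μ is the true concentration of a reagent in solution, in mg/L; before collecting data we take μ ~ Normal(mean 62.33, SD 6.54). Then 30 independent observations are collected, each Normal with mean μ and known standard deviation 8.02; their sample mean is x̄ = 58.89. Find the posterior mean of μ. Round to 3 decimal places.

Posterior mean ≈ 59.054

Prior precision 1/τ₀² = 1/6.54² = 0.0233800; data precision n/σ² = 30/8.02² = 0.466415.
Posterior precision = 0.0233800 + 0.466415 = 0.489795.
Posterior mean = (0.0233800·62.33 + 0.466415·58.89) / 0.489795 = 59.054.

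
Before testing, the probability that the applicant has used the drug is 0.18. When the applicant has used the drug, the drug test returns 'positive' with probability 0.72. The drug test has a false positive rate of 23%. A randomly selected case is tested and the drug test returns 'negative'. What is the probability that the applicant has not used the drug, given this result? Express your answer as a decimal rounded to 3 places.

P(¬H | E) ≈ 0.926

Write H for 'the applicant has used the drug'. Prior odds H:¬H = 0.18/0.82 = 0.21951. For the 'negative' outcome, the likelihood ratio is 0.28/0.77 = 0.36364.
Posterior odds = 0.21951 × 0.36364 = 0.079823, so P(H|E) = 0.079823/(1+0.079823) = 0.074. Then P(¬H|E) = 1 − 0.074 = 0.926.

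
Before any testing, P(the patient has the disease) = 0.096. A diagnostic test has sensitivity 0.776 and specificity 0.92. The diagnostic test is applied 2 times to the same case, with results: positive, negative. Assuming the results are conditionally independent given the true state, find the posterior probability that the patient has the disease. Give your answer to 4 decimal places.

Posterior P(H) ≈ 0.2005

Let H be the event that the patient has the disease; start with P(H) = 0.096. P('positive'|H) = 0.776, P('positive'|¬H) = 0.08.
Update on result 1 ('positive'): P(H) ← 0.776·0.0960 / (0.776·0.0960 + 0.08·0.9040) = 0.074496/0.14682 = 0.5074.
Update on result 2 ('negative'): P(H) ← 0.224·0.5074 / (0.224·0.5074 + 0.92·0.4926) = 0.11366/0.56684 = 0.2005.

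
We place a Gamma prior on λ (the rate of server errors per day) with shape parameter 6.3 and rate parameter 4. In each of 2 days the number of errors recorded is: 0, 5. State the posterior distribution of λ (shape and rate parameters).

Posterior: Gamma(shape=11.3, rate=6)

Total count ∑xᵢ = 5 over n = 2 days.
Gamma is conjugate to the Poisson likelihood: posterior is Gamma(shape = 6.3+5 = 11.3, rate = 4+2 = 6).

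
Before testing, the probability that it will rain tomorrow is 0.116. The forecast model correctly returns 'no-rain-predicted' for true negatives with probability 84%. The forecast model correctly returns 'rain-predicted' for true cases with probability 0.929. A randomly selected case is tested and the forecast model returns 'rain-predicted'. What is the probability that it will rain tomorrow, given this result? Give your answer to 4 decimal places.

Let H be the event that it will rain tomorrow. P(H) = 0.116, so P(¬H) = 0.884. With E the 'rain-predicted' result, P(E|H) = 0.929 and P(E|¬H) = 0.16.
P(E) = 0.929·0.116 + 0.16·0.884 = 0.10776 + 0.14144 = 0.24920.
By Bayes' theorem, P(H|E) = 0.10776 / 0.24920 = 0.4324.

P(H | E) ≈ 0.4324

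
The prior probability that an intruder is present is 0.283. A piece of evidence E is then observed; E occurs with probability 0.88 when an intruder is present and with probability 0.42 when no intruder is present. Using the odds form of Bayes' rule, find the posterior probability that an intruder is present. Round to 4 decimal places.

Posterior probability ≈ 0.4527

Prior odds = 0.283/(1−0.283) = 0.39470. In log-odds, ln(0.39470) = -0.92963.
Add log likelihood ratio: ln(2.0952) = 0.73967.
Posterior log-odds = -0.18996, so posterior odds = exp(-0.18996) = 0.82699. Converting, P(H|E) = 0.82699/1.8270 = 0.4527.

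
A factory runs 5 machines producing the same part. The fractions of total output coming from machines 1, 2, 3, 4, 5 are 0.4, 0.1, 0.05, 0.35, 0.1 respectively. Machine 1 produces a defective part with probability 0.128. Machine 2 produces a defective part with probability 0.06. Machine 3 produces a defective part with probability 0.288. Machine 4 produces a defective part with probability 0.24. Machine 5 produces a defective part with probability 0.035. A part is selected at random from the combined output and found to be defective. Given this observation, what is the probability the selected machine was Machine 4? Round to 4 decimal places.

Tabulate prior·likelihood by source: [1] prior 0.4, lik 0.128, product 0.05120; [2] prior 0.1, lik 0.06, product 0.006000; [3] prior 0.05, lik 0.288, product 0.01440; [4] prior 0.35, lik 0.24, product 0.08400; [5] prior 0.1, lik 0.035, product 0.003500.
Normalizing constant = 0.15910; the posterior for Machine 4 is its product over the sum, 0.08400/0.15910 = 0.5280.

Posterior probability ≈ 0.5280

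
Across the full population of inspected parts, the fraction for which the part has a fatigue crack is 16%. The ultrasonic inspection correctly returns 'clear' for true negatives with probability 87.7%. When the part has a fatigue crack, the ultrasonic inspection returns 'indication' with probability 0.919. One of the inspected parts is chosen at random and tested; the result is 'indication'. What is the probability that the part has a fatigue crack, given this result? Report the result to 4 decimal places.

P(H | E) ≈ 0.5873

Let H be the event that the part has a fatigue crack. P(H) = 0.16, so P(¬H) = 0.84. With E the 'indication' result, P(E|H) = 0.919 and P(E|¬H) = 0.123.
P(E) = 0.919·0.16 + 0.123·0.84 = 0.14704 + 0.10332 = 0.25036.
By Bayes' theorem, P(H|E) = 0.14704 / 0.25036 = 0.5873.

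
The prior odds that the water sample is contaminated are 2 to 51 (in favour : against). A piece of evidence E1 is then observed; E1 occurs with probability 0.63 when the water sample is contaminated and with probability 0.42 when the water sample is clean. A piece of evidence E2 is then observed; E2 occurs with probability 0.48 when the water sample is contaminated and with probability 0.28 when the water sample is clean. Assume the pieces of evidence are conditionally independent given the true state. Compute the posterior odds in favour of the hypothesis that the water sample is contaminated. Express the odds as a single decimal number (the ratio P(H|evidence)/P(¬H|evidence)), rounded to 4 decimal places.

Prior odds = 2/51 = 0.039216.
Likelihood ratio for E1 = 0.63/0.42 = 1.5000.
Likelihood ratio for E2 = 0.48/0.28 = 1.7143.
Posterior odds = prior odds × LR₁ × LR₂ = 0.10084.

Posterior odds ≈ 0.1008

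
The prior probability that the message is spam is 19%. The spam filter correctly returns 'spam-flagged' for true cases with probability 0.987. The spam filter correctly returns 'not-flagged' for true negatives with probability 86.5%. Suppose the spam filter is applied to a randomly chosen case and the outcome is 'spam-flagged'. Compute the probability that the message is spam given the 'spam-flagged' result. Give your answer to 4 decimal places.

P(H | E) ≈ 0.6317

Write H for 'the message is spam'. Prior odds H:¬H = 0.19/0.81 = 0.23457. For the 'spam-flagged' outcome, the likelihood ratio is 0.987/0.135 = 7.3111.
Posterior odds = 0.23457 × 7.3111 = 1.7150, so P(H|E) = 1.7150/(1+1.7150) = 0.6317.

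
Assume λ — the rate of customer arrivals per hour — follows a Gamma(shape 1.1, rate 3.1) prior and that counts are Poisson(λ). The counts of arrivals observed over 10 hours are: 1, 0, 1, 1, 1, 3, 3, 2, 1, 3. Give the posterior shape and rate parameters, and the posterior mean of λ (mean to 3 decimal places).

Posterior: Gamma(shape=17.1, rate=13.1); mean ≈ 1.305

Total count ∑xᵢ = 16 over n = 10 hours.
Gamma is conjugate to the Poisson likelihood: posterior is Gamma(shape = 1.1+16 = 17.1, rate = 3.1+10 = 13.1).
E[λ | data] = 17.1/13.1 = 1.305.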